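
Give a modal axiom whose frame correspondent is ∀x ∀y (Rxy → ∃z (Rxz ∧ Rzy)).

□□r → □r

A defining formula is □□r → □r (the C4 axiom).
Suppose □□r→□r is valid. Take Rxy and set V(r)={w : xR²w}. Then □□r at x, so □r at x, so r at y, i.e. ∃z(Rxz∧Rzy).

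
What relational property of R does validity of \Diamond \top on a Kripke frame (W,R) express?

This is a form of the D axiom.
Its frame correspondent is seriality — \forall x \exists y Rxy.

seriality: \forall x \exists y Rxy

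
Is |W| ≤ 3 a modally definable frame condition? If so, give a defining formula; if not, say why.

Any modally definable frame class is closed under disjoint unions.
Any modal formula valid on each of 4 disjoint one-world frames is valid on their disjoint union (validity is preserved under disjoint unions). Each one-world frame has |W|=1≤3, but the union has |W|=4.
So the class is not modally definable.

No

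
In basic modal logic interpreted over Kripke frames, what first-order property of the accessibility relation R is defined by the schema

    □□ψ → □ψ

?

density: ∀x ∀y (Rxy → ∃z (Rxz ∧ Rzy))

Suppose □□ψ→□ψ is valid. Take Rxy and set V(ψ)={w : xR²w}. Then □□ψ at x, so □ψ at x, so ψ at y, i.e. ∃z(Rxz∧Rzy).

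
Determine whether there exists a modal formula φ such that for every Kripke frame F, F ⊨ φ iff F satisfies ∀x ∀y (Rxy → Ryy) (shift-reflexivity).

Yes: it is shift-reflexivity, defined by the T□ schema □(□q → q).

Definable; □(□q → q) defines it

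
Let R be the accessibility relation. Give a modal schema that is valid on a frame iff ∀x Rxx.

□ψ → ψ

A defining formula is □ψ → ψ (the T axiom).
Suppose □ψ→ψ is valid. At any x set V(ψ)={w : Rxw}. Then □ψ holds at x, so ψ holds at x, i.e. Rxx.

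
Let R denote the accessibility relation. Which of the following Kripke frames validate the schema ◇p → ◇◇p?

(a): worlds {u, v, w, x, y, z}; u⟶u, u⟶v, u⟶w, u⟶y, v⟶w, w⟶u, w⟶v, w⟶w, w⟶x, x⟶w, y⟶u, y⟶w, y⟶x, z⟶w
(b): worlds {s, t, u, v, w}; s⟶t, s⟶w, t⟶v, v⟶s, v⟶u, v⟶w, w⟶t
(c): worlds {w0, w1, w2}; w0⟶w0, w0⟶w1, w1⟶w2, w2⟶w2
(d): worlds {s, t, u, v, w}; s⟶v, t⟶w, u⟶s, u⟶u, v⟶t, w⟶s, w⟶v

Frame correspondent (Sahlqvist): ∀x ∀y (xRy → ∃w (y = w ∧ xR²w)) — i.e. a generalized confluence (Geach) condition.
(a): ✓.
(b): fails — sRw but no w* with w=w* and sR²w*.
(c): ✓.
(d): fails — sRv but no w* with v=w* and sR²w*.
Valid on: (a), (c).

(a), (c)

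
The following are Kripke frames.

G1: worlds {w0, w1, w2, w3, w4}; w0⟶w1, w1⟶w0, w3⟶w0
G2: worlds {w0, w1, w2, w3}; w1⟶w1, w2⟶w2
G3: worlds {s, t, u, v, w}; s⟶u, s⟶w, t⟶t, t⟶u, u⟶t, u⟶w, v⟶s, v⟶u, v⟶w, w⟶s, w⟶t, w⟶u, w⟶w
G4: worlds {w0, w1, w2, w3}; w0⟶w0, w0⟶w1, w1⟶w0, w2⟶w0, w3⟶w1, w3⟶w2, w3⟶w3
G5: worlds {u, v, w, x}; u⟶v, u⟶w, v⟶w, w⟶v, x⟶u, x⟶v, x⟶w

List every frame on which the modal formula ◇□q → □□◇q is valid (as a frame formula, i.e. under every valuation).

G2, G3

This is the axiom for a generalized confluence (Geach) condition; its first-order frame correspondent is ∀x ∀y ∀z ((xRy ∧ xR²z) → ∃w (yRw ∧ zRw)).
G1: fails — w0Rw1, w0R²w0 but no w with w1Rw and w0Rw.
G2: condition met.
G3: condition met.
G4: fails — w3Rw1, w3R²w3 but no w with w1Rw and w3Rw.
G5: fails — uRv, uR²w but no t with vRt and wRt.
Valid on: G2, G3.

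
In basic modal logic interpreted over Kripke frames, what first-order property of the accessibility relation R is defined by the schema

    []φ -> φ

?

reflexivity: forall x Rxx

Suppose □φ→φ is valid. At any x set V(φ)={w : Rxw}. Then □φ holds at x, so φ holds at x, i.e. Rxx.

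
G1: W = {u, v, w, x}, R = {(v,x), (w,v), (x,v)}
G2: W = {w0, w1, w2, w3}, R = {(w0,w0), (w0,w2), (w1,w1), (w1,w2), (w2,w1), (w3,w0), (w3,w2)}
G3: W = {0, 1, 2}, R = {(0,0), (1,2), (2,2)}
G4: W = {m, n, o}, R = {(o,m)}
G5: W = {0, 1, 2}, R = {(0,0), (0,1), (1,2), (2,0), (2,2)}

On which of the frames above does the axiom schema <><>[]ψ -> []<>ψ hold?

Frame correspondent (Sahlqvist): forall x forall y forall z ((x R^2 y & xRz) -> exists w (yRw & zRw)) — i.e. a generalized confluence (Geach) condition.
G1: fails — vR²v, vRx but no t with vRt and xRt.
G2: fails — w0R²w0, w0Rw2 but no w with w0Rw and w2Rw.
G3: ✓.
G4: ✓.
G5: fails — 0R²0, 0R1 but no w with 0Rw and 1Rw.
Valid on: G3, G4.

G3, G4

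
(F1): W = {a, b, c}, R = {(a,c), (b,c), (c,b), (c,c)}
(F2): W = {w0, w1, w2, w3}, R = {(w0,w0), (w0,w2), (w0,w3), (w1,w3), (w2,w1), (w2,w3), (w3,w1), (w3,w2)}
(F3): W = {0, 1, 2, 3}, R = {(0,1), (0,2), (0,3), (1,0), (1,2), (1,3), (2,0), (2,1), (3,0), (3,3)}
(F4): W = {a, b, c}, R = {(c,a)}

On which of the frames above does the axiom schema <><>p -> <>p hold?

(F4)

The schema corresponds to a generalized confluence (Geach) condition: forall x forall y (x R^2 y -> exists w (y = w & xRw)).
(F1): fails — aR²b but no w with b=w and aRw.
(F2): fails — w0R²w1 but no w with w1=w and w0Rw.
(F3): fails — 0R²0 but no w with 0=w and 0Rw.
(F4): satisfies the condition.
Valid on: (F4).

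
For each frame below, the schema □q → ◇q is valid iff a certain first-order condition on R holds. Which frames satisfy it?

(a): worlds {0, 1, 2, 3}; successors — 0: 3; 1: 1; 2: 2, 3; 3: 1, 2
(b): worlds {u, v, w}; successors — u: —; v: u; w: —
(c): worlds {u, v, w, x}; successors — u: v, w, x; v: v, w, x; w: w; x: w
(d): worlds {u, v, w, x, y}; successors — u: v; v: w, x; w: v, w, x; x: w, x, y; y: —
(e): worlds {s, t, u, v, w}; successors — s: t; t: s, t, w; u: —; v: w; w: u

This is the axiom for seriality; its first-order frame correspondent is ∀x ∃y Rxy.
(a): ✓.
(b): fails — world u has no successor.
(c): ✓.
(d): fails — world y has no successor.
(e): fails — world u has no successor.

(a), (c)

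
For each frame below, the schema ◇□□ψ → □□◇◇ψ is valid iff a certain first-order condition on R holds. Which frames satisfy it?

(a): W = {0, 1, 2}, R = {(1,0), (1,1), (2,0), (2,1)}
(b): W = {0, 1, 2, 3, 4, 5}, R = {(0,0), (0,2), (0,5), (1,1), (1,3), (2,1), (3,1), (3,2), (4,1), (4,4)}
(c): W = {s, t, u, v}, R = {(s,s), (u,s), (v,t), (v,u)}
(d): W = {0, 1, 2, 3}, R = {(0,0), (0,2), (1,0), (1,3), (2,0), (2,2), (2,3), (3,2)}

The schema corresponds to a generalized confluence (Geach) condition: ∀x ∀y ∀z ((xRy ∧ xR²z) → ∃w (yR²w ∧ zR²w)).
(a): fails — 1R0, 1R²0 but no w with 0R²w and 0R²w.
(b): fails — 0R0, 0R²5 but no w with 0R²w and 5R²w.
(c): fails — vRt, vR²s but no w with tR²w and sR²w.
(d): satisfies the condition.
Valid on: (d).

(d)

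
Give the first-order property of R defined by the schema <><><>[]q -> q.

forall x forall y (x R^3 y -> exists w (yRw & x = w))

This is a Sahlqvist (Geach-type) schema ◇^3□^1q → □^0◇^0q.
Minimal-valuation argument: fix x; take any y with xR^3y and any z with xR^0z. Set V(q) to the set of worlds R-reachable from y in exactly 1 step. Then □^1q holds at y, so the antecedent holds at x; validity forces ◇^0q at z, giving a w with zR^0w and yR^1w.
First-order correspondent: forall x forall y (x R^3 y -> exists w (yRw & x = w)).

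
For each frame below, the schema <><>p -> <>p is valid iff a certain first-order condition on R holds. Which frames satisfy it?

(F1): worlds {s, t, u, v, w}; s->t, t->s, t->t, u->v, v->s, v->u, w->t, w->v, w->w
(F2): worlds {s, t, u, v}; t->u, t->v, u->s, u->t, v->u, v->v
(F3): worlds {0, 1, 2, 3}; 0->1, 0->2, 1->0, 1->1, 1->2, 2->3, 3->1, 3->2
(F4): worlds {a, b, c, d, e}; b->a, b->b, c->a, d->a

(F4)

This is the axiom for transitivity; its first-order frame correspondent is forall x forall y forall z (Rxy & Ryz -> Rxz).
(F1): fails — Ruv and Rvu but not Ruu.
(F2): fails — Rut and Rtv but not Ruv.
(F3): fails — R32 and R23 but not R33.
(F4): condition met.
Valid on: (F4).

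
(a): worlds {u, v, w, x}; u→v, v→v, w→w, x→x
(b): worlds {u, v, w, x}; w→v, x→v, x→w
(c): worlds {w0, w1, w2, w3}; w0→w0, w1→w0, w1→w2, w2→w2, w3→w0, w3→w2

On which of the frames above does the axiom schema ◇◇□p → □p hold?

(a)

The schema corresponds to a generalized confluence (Geach) condition: ∀x ∀y ∀z ((xR²y ∧ xRz) → ∃w (yRw ∧ z = w)).
(a): ✓.
(b): fails — xR²v, xRv but no t with vRt and v=t.
(c): fails — w1R²w0, w1Rw2 but no w with w0Rw and w2=w.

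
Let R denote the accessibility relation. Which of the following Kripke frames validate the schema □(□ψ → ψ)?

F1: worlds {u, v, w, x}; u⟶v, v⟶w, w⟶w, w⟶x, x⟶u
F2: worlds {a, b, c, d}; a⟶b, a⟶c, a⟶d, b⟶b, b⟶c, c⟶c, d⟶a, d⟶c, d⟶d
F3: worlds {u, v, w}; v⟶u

none

This is the axiom for shift-reflexivity; its first-order frame correspondent is ∀x ∀y (Rxy → Ryy).
F1: fails — Ruv but not Rvv.
F2: fails — Rda but not Raa.
F3: fails — Rvu but not Ruu.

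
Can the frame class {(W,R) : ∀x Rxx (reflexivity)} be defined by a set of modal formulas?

Definable; □p → p defines it

Yes: it is reflexivity, defined by the T schema □p → p.
Suppose □p→p is valid. At any x set V(p)={w : Rxw}. Then □p holds at x, so p holds at x, i.e. Rxx.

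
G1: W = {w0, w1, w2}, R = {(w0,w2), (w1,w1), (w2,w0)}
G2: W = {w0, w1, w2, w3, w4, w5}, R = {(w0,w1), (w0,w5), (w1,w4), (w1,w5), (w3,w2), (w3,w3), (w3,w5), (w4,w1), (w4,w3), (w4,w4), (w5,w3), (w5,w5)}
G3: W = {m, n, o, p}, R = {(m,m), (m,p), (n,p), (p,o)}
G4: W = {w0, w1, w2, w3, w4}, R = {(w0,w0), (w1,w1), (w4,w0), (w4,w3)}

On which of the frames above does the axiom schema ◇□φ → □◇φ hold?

The schema corresponds to convergence: ∀x ∀y ∀z (Rxy ∧ Rxz → ∃w (Ryw ∧ Rzw)).
G1: condition met.
G2: fails — Rw3w5 and Rw3w2 but w5 and w2 have no common successor.
G3: fails — Rmm and Rmp but m and p have no common successor.
G4: fails — Rw4w0 and Rw4w3 but w0 and w3 have no common successor.
Valid on: G1.

G1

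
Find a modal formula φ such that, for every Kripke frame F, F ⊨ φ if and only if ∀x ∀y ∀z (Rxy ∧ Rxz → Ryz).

The condition is the Euclidean property. The 5 schema ◇p → □◇p defines it.
Suppose ◇p→□◇p is valid. Take Rxy, Rxz and set V(p)={y}. Then ◇p at x, so □◇p at x, so ◇p at z, so some w with Rzw has p; w=y, i.e. Rzy. By symmetry of the argument, Ryz.

◇p → □◇p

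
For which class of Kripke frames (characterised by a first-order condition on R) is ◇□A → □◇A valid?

convergence: ∀x ∀y ∀z (Rxy ∧ Rxz → ∃w (Ryw ∧ Rzw))

This schema is the .2 axiom.
It corresponds to convergence: ∀x ∀y ∀z (Rxy ∧ Rxz → ∃w (Ryw ∧ Rzw)).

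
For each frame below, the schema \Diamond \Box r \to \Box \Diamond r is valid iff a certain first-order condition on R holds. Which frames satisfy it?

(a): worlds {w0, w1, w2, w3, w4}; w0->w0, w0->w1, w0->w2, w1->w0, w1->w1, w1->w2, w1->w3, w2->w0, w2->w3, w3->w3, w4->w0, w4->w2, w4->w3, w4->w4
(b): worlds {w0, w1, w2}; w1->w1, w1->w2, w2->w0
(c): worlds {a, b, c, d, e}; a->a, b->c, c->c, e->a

Frame correspondent (Sahlqvist): \forall x \forall y \forall z (Rxy \wedge Rxz \to \exists w (Ryw \wedge Rzw)) — i.e. convergence.
(a): fails — Rw1w0 and Rw1w3 but w0 and w3 have no common successor.
(b): fails — Rw1w2 and Rw1w1 but w2 and w1 have no common successor.
(c): holds.

(c)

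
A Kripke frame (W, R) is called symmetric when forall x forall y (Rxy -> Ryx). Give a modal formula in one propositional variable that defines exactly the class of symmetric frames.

r → □◇r

This is symmetry; the standard corresponding axiom is B: r → □◇r.
Suppose r→□◇r is valid. Take Rxy and set V(r)={x}. Then r at x, so □◇r at x, so ◇r at y, so some z with Ryz has r; z=x, i.e. Ryx.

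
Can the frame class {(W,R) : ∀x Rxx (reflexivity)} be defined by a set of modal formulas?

This is a Sahlqvist condition; the T axiom □q → q defines it.
Suppose □q→q is valid. At any x set V(q)={w : Rxw}. Then □q holds at x, so q holds at x, i.e. Rxx.

Yes, by □q → q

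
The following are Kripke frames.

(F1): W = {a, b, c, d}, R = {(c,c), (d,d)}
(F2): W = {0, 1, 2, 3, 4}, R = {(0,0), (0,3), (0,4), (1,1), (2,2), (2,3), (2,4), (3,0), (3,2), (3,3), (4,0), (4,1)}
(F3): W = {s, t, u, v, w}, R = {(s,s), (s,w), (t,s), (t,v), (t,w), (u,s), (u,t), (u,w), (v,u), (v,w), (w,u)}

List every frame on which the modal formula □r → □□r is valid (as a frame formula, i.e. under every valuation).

(F1)

The schema corresponds to transitivity: ∀x ∀y ∀z (Rxy ∧ Ryz → Rxz).
(F1): ✓.
(F2): fails — R32 and R24 but not R34.
(F3): fails — Rtv and Rvu but not Rtu.
Valid on: (F1).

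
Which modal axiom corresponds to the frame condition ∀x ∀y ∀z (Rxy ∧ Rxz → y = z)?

◇p → □p

This is partial functionality; the standard corresponding axiom is CD: ◇p → □p.
Suppose ◇p→□p is valid. Take Rxy, Rxz and set V(p)={y}. Then ◇p at x, so □p at x, so p at z, i.e. z=y.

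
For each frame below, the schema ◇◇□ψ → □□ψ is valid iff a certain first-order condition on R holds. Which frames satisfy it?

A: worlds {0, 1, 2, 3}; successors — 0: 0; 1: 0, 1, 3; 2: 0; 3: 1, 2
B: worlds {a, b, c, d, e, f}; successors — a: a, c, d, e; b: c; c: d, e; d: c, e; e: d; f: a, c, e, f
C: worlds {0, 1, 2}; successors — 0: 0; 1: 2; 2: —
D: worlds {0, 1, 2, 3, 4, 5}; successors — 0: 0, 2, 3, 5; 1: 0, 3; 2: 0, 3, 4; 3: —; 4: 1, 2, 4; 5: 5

C

This is the axiom for a generalized confluence (Geach) condition; its first-order frame correspondent is ∀x ∀y ∀z ((xR²y ∧ xR²z) → ∃w (yRw ∧ z = w)).
A: fails — 1R²0, 1R²1 but no w with 0Rw and 1=w.
B: fails — aR²c, aR²a but no w with cRw and a=w.
C: satisfies the condition.
D: fails — 0R²0, 0R²4 but no w with 0Rw and 4=w.
Valid on: C.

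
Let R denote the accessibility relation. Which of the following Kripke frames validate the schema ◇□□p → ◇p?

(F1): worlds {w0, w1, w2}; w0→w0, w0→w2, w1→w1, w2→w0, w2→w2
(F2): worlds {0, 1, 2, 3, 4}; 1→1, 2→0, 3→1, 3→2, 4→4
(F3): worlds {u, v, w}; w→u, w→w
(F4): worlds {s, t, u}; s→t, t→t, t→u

(F1)

This is the axiom for a generalized confluence (Geach) condition; its first-order frame correspondent is ∀x ∀y (xRy → ∃w (yR²w ∧ xRw)).
(F1): condition met.
(F2): fails — 2R0 but no w with 0R²w and 2Rw.
(F3): fails — wRu but no t with uR²t and wRt.
(F4): fails — tRu but no w with uR²w and tRw.
Valid on: (F1).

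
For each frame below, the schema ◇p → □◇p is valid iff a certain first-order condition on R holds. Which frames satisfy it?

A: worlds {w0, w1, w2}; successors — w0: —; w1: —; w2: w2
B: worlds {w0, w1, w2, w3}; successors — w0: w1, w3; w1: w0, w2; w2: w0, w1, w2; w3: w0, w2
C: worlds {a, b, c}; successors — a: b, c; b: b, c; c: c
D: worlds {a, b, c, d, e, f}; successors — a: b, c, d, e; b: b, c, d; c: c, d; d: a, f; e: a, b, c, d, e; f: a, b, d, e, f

The schema corresponds to the Euclidean property: ∀x ∀y ∀z (Rxy ∧ Rxz → Ryz).
A: satisfies the condition.
B: fails — Rw0w1 and Rw0w1 but not Rw1w1.
C: fails — Rac and Rab but not Rcb.
D: fails — Rab and Rae but not Rbe.

A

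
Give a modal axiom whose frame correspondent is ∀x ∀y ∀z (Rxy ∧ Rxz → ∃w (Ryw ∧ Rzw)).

The condition is convergence. The .2 schema ◇□ψ → □◇ψ defines it.
Suppose ◇□ψ→□◇ψ is valid. Take Rxy, Rxz and set V(ψ)={w : Ryw}. Then □ψ at y so ◇□ψ at x, so □◇ψ at x, so ◇ψ at z, giving w with Rzw and Ryw.

◇□ψ → □◇ψ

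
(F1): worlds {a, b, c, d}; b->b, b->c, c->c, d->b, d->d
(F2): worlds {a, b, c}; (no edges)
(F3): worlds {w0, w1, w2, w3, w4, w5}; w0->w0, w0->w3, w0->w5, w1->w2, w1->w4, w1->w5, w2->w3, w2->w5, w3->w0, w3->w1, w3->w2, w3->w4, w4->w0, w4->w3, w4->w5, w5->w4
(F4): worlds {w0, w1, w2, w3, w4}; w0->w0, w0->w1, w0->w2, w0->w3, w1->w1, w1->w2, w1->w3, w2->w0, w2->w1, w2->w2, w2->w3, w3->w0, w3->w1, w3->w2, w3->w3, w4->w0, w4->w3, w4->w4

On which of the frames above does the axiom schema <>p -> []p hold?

The schema corresponds to partial functionality: forall x forall y forall z (Rxy & Rxz -> y = z).
(F1): fails — b sees both b and c.
(F2): ✓.
(F3): fails — w0 sees both w0 and w3.
(F4): fails — w0 sees both w0 and w1.

(F2)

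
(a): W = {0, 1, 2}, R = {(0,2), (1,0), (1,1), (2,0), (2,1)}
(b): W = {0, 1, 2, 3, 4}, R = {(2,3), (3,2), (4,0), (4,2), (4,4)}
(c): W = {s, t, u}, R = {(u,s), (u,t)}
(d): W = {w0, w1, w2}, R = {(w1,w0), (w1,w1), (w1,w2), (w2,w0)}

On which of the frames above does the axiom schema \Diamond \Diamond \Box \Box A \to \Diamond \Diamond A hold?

(a), (c)

This is the axiom for a generalized confluence (Geach) condition; its first-order frame correspondent is \forall x \forall y (x R^2 y \to \exists w (y R^2 w \wedge x R^2 w)).
(a): holds.
(b): fails — 4R²0 but no w with 0R²w and 4R²w.
(c): holds.
(d): fails — w1R²w0 but no w with w0R²w and w1R²w.
Valid on: (a), (c).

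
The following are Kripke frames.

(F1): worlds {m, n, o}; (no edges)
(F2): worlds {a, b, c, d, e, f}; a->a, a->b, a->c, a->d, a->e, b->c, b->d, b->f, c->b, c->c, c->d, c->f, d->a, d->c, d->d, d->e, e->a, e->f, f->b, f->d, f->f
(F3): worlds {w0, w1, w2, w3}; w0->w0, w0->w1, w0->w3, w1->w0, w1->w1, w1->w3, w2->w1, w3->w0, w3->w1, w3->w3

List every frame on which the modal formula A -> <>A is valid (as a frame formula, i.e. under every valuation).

none

Frame correspondent (Sahlqvist): forall x Rxx — i.e. reflexivity.
(F1): fails — world m does not see itself.
(F2): fails — world b does not see itself.
(F3): fails — world w2 does not see itself.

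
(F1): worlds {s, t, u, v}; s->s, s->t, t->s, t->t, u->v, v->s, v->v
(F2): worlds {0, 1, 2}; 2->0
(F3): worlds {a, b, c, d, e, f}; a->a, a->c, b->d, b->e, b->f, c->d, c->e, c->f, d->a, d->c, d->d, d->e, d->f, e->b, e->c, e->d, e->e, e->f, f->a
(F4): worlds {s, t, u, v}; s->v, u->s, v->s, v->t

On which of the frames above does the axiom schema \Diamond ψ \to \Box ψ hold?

The schema corresponds to partial functionality: \forall x \forall y \forall z (Rxy \wedge Rxz \to y = z).
(F1): fails — s sees both s and t.
(F2): condition met.
(F3): fails — a sees both a and c.
(F4): fails — v sees both s and t.

(F2)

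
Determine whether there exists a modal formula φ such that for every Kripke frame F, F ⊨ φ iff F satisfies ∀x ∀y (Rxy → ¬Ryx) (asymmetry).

Any modally definable frame class is closed under surjective bounded morphisms.
The 4-cycle (worlds s,t,u,v with s→t→u→v→s) is asymmetric. Mapping every world to a single reflexive point • is a surjective bounded morphism, and the reflexive point is not asymmetric (R•• but asymmetry requires ¬R••).
So the class is not modally definable.

Not modally definable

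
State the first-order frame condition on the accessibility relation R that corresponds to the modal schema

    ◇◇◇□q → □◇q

This is a Sahlqvist (Geach-type) schema ◇^3□^1q → □^1◇^1q.
First-order correspondent: ∀x ∀y ∀z ((xR³y ∧ xRz) → ∃w (yRw ∧ zRw)).

∀x ∀y ∀z ((xR³y ∧ xRz) → ∃w (yRw ∧ zRw))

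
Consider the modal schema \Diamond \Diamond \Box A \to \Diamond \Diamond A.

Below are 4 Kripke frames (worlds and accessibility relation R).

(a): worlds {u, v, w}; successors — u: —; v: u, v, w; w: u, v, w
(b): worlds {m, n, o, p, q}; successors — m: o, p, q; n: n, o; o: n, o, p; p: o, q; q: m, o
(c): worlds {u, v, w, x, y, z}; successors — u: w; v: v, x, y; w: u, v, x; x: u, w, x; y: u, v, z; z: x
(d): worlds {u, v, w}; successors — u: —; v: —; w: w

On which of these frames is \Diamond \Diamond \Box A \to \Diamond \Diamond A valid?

(b), (d)

This is the axiom for a generalized confluence (Geach) condition; its first-order frame correspondent is \forall x \forall y (x R^2 y \to \exists w (yRw \wedge x R^2 w)).
(a): fails — vR²u but no t with uRt and vR²t.
(b): ✓.
(c): fails — uR²u but no t with uRt and uR²t.
(d): ✓.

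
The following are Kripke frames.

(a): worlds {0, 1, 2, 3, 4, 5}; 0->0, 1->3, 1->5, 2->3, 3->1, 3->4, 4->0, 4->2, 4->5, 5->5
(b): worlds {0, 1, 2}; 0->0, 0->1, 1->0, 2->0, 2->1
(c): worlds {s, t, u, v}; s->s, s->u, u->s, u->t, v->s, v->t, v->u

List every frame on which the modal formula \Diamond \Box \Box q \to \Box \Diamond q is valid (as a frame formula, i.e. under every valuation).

Frame correspondent (Sahlqvist): \forall x \forall y \forall z ((xRy \wedge xRz) \to \exists w (y R^2 w \wedge zRw)) — i.e. a generalized confluence (Geach) condition.
(a): fails — 1R3, 1R3 but no w with 3R²w and 3Rw.
(b): condition met.
(c): fails — uRs, uRt but no w with sR²w and tRw.

(b)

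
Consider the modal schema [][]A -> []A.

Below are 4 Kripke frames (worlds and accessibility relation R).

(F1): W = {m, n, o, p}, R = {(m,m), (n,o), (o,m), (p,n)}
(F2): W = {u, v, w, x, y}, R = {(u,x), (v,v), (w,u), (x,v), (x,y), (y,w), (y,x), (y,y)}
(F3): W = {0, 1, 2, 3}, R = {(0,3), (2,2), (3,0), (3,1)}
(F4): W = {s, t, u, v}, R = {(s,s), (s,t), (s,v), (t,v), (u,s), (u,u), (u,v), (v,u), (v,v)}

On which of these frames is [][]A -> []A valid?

(F4)

This is the axiom for density; its first-order frame correspondent is forall x forall y (Rxy -> exists z (Rxz & Rzy)).
(F1): fails — Rno but no z with Rnz and Rzo.
(F2): fails — Rwu but no z with Rwz and Rzu.
(F3): fails — R30 but no z with R3z and Rz0.
(F4): ✓.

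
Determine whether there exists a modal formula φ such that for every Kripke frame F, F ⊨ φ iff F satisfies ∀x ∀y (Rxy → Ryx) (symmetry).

The condition is symmetry. A defining modal formula is q → □◇q.

Yes — defined by q → □◇q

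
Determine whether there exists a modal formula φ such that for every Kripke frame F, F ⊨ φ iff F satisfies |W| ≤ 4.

Modal frame validity is preserved under disjoint unions.
Any modal formula valid on each of 5 disjoint one-world frames is valid on their disjoint union (validity is preserved under disjoint unions). Each one-world frame has |W|=1≤4, but the union has |W|=5.
Hence having at most 4 worlds is not modally definable.

Not definable by any modal formula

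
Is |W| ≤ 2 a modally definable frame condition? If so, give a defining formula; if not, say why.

Modal frame validity is preserved under disjoint unions.
Any modal formula valid on each of 3 disjoint one-world frames is valid on their disjoint union (validity is preserved under disjoint unions). Each one-world frame has |W|=1≤2, but the union has |W|=3.
Hence having at most 2 worlds is not modally definable.

Not modally definable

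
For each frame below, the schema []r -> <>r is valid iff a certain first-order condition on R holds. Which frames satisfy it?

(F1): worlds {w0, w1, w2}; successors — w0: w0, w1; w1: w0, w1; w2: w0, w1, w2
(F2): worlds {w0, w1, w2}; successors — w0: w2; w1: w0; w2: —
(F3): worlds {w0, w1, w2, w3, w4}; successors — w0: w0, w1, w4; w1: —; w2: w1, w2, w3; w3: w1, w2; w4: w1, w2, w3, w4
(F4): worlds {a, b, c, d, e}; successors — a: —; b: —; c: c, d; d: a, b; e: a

(F1)

This is the axiom for seriality; its first-order frame correspondent is forall x exists y Rxy.
(F1): condition met.
(F2): fails — world w2 has no successor.
(F3): fails — world w1 has no successor.
(F4): fails — world a has no successor.
Valid on: (F1).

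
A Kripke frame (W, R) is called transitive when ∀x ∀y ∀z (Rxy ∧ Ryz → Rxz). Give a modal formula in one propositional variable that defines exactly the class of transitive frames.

□r → □□r

This is transitivity; the standard corresponding axiom is 4: □r → □□r.
Suppose □r→□□r is valid. Take Rxy, Ryz and set V(r)={w : Rxw}. Then □r at x, so □□r at x, so □r at y, so r at z, i.e. Rxz.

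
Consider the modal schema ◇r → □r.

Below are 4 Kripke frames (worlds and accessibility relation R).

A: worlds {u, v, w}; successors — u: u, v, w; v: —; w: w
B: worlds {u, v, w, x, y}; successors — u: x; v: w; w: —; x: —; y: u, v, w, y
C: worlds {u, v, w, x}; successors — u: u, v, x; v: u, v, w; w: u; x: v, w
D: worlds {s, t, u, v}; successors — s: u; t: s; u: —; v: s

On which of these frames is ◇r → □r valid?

This is the axiom for partial functionality; its first-order frame correspondent is ∀x ∀y ∀z (Rxy ∧ Rxz → y = z).
A: fails — u sees both u and v.
B: fails — y sees both u and v.
C: fails — u sees both u and v.
D: holds.
Valid on: D.

D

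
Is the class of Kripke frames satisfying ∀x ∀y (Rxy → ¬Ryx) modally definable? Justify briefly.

Modal frame validity is preserved under surjective bounded morphisms.
The 4-cycle (worlds 0,1,2,3 with 0→1→2→3→0) is asymmetric. Mapping every world to a single reflexive point • is a surjective bounded morphism, and the reflexive point is not asymmetric (R•• but asymmetry requires ¬R••).
So no modal formula (or set of formulas) defines exactly the asymmetric frames.

Not modally definable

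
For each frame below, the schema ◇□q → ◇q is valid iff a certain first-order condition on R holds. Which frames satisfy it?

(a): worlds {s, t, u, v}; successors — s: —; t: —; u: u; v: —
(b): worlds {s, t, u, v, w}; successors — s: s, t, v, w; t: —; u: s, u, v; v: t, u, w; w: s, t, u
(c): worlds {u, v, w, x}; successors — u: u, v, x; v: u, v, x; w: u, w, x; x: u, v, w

The schema corresponds to a generalized confluence (Geach) condition: ∀x ∀y (xRy → ∃w (yRw ∧ xRw)).
(a): condition met.
(b): fails — sRt but no w* with tRw* and sRw*.
(c): condition met.
Valid on: (a), (c).

(a), (c)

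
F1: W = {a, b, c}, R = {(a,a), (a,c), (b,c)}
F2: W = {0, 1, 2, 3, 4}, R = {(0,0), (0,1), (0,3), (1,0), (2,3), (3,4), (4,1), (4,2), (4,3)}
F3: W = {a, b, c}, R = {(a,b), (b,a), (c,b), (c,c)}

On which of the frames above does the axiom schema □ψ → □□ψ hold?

F1

This is the axiom for transitivity; its first-order frame correspondent is ∀x ∀y ∀z (Rxy ∧ Ryz → Rxz).
F1: satisfies the condition.
F2: fails — R10 and R01 but not R11.
F3: fails — Rab and Rba but not Raa.
Valid on: F1.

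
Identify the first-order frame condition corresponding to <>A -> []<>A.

Suppose ◇A→□◇A is valid. Take Rxy, Rxz and set V(A)={y}. Then ◇A at x, so □◇A at x, so ◇A at z, so some w with Rzw has A; w=y, i.e. Rzy. By symmetry of the argument, Ryz.

the Euclidean property: forall x forall y forall z (Rxy & Rxz -> Ryz)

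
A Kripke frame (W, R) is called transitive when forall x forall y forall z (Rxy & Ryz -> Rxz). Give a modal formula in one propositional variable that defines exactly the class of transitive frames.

□r → □□r

This is transitivity; the standard corresponding axiom is 4: □r → □□r.
Suppose □r→□□r is valid. Take Rxy, Ryz and set V(r)={w : Rxw}. Then □r at x, so □□r at x, so □r at y, so r at z, i.e. Rxz.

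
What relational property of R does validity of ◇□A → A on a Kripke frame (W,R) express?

symmetry

This is frame-equivalent to A → □◇A (substitute ¬A for A and contrapose).
Suppose A→□◇A is valid. Take Rxy and set V(A)={x}. Then A at x, so □◇A at x, so ◇A at y, so some z with Ryz has A; z=x, i.e. Ryx.
The converse is a direct semantic check.
Frame condition: ∀x ∀y (Rxy → Ryx).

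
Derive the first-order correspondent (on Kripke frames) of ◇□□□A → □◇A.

This is a Sahlqvist (Geach-type) schema ◇^1□^3A → □^1◇^1A.
Minimal-valuation argument: fix x; take any y with xR^1y and any z with xR^1z. Set V(A) to the set of worlds R-reachable from y in exactly 3 steps. Then □^3A holds at y, so the antecedent holds at x; validity forces ◇^1A at z, giving a w with zR^1w and yR^3w.
First-order correspondent: ∀x ∀y ∀z ((xRy ∧ xRz) → ∃w (yR³w ∧ zRw)).

∀x ∀y ∀z ((xRy ∧ xRz) → ∃w (yR³w ∧ zRw))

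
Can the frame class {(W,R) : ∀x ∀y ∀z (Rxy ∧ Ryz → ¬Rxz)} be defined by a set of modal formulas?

No — not modally definable

Modal frame validity is preserved under surjective bounded morphisms.
The 5-cycle (worlds w0,w1,w2,w3,w4 with w0→w1→w2→w3→w4→w0) is intransitive. Mapping every world to a single reflexive point • is a surjective bounded morphism; the reflexive point is not intransitive (R••∧R•• but R••).
So no modal formula (or set of formulas) defines exactly the intransitive frames.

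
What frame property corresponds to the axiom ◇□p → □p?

This schema is equivalent to the 5 axiom ◇p → □◇p.
Its frame correspondent is the Euclidean property — ∀x ∀y ∀z (Rxy ∧ Rxz → Ryz).

The Euclidean property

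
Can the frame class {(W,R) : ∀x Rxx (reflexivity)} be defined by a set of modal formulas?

The condition is reflexivity. A defining modal formula is □p → p.
Suppose □p→p is valid. At any x set V(p)={w : Rxw}. Then □p holds at x, so p holds at x, i.e. Rxx.

Yes — defined by □p → p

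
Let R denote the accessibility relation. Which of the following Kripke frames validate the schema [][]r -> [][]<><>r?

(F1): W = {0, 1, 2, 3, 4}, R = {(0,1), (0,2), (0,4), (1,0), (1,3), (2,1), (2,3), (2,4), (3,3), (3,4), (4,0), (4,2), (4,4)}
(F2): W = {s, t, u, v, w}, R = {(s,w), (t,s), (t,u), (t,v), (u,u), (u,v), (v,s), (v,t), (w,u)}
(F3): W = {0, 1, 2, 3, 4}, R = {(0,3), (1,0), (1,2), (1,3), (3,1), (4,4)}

(F1), (F2)

Frame correspondent (Sahlqvist): forall x forall z (x R^2 z -> exists w (x R^2 w & z R^2 w)) — i.e. a generalized confluence (Geach) condition.
(F1): ✓.
(F2): ✓.
(F3): fails — 3R²0 but no w with 3R²w and 0R²w.
Valid on: (F1), (F2).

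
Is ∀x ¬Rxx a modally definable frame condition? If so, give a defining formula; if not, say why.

No

If a class were modally definable it would be closed under surjective bounded morphisms (Goldblatt–Thomason).
The 2-cycle (worlds s,t with s→t→s) is irreflexive, and the map sending every world to a single reflexive point • is a surjective bounded morphism (forth: every edge maps to (•,•); back: every world has a successor). So any modal formula valid on the 2-cycle is also valid on the reflexive point, which is not irreflexive.
So no modal formula (or set of formulas) defines exactly the irreflexive frames.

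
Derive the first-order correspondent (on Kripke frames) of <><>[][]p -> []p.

This is a Sahlqvist (Geach-type) schema ◇^2□^2p → □^1◇^0p.
First-order correspondent: forall x forall y forall z ((x R^2 y & xRz) -> exists w (y R^2 w & z = w)).

forall x forall y forall z ((x R^2 y & xRz) -> exists w (y R^2 w & z = w))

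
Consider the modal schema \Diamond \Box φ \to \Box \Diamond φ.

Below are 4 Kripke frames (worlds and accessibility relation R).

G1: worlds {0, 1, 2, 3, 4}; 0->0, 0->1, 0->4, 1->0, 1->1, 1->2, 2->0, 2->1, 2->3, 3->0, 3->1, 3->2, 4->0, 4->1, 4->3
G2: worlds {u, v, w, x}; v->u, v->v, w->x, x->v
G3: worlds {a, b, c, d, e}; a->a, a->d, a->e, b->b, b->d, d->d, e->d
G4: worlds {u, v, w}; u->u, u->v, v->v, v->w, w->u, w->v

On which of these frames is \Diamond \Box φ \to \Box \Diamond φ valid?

Frame correspondent (Sahlqvist): \forall x \forall y \forall z (Rxy \wedge Rxz \to \exists w (Ryw \wedge Rzw)) — i.e. convergence.
G1: condition met.
G2: fails — Rvu and Rvu but u and u have no common successor.
G3: condition met.
G4: condition met.
Valid on: G1, G3, G4.

G1, G3, G4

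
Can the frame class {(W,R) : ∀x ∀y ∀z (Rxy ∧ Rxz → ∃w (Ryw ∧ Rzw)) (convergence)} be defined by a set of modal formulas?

Yes: it is convergence, defined by the .2 schema ◇□p → □◇p.
Suppose ◇□p→□◇p is valid. Take Rxy, Rxz and set V(p)={w : Ryw}. Then □p at y so ◇□p at x, so □◇p at x, so ◇p at z, giving w with Rzw and Ryw.

Definable; ◇□p → □◇p defines it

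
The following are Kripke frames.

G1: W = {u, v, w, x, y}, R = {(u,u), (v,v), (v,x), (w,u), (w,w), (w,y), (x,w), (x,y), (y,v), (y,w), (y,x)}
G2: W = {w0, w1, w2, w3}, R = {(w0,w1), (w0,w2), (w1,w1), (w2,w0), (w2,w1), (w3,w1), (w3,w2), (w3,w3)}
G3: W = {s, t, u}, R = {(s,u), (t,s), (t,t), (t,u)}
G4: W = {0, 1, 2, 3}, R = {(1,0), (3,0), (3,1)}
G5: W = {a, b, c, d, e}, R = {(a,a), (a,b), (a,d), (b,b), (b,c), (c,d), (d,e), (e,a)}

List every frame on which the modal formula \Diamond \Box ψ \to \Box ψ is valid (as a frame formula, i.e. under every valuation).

This is the axiom for the Euclidean property; its first-order frame correspondent is \forall x \forall y \forall z (Rxy \wedge Rxz \to Ryz).
G1: fails — Rvx and Rvv but not Rxv.
G2: fails — Rw0w1 and Rw0w2 but not Rw1w2.
G3: fails — Rsu and Rsu but not Ruu.
G4: fails — R10 and R10 but not R00.
G5: fails — Rab and Raa but not Rba.

none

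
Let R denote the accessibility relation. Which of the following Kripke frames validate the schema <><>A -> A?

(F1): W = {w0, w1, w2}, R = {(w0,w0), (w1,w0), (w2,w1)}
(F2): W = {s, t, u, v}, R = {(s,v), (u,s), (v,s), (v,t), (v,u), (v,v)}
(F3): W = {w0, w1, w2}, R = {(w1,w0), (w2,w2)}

Frame correspondent (Sahlqvist): forall x forall y (x R^2 y -> exists w (y = w & x = w)) — i.e. a generalized confluence (Geach) condition.
(F1): fails — w1R²w0 but w0 ≠ w1.
(F2): fails — sR²t but t ≠ s.
(F3): ✓.
Valid on: (F3).

(F3)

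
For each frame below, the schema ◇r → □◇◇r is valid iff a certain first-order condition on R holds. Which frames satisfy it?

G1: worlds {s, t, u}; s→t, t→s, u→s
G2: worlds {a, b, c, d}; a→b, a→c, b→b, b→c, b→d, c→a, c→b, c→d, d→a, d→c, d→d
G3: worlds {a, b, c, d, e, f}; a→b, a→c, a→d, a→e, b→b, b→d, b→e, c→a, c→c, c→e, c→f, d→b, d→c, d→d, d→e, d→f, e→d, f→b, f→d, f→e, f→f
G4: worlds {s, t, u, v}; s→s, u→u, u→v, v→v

This is the axiom for a generalized confluence (Geach) condition; its first-order frame correspondent is ∀x ∀y ∀z ((xRy ∧ xRz) → ∃w (y = w ∧ zR²w)).
G1: ✓.
G2: ✓.
G3: fails — cRa, cRe but no w with a=w and eR²w.
G4: fails — uRu, uRv but no w with u=w and vR²w.

G1, G2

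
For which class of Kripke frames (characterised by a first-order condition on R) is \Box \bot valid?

Emptiness of R

□⊥ is valid iff no world has any successor (otherwise □⊥ fails at any world with one).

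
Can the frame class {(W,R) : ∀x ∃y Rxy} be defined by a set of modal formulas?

This is a Sahlqvist condition; the D axiom □q → ◇q defines it.
Suppose □q→◇q is valid. At any x set V(q)=W. Then □q at x, so ◇q at x, so x has a successor.

Yes, by □q → ◇q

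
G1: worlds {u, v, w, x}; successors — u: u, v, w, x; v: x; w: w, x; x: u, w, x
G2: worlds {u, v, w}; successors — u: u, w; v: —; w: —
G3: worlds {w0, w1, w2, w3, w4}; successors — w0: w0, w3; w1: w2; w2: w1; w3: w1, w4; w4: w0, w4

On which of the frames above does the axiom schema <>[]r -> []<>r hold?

Frame correspondent (Sahlqvist): forall x forall y forall z (Rxy & Rxz -> exists w (Ryw & Rzw)) — i.e. convergence.
G1: holds.
G2: fails — Ruw and Ruw but w and w have no common successor.
G3: fails — Rw0w0 and Rw0w3 but w0 and w3 have no common successor.

G1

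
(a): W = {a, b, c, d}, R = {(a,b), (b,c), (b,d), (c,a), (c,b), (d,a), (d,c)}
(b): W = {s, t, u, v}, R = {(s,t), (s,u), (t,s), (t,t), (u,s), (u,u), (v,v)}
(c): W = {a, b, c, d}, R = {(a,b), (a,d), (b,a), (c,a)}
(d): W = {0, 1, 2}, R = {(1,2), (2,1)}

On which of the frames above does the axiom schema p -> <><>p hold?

(b)

The schema corresponds to a generalized confluence (Geach) condition: forall x exists w (x = w & x R^2 w).
(a): fails — at a but no w with a=w and aR²w.
(b): holds.
(c): fails — at c but no w with c=w and cR²w.
(d): fails — at 0 but no w with 0=w and 0R²w.
Valid on: (b).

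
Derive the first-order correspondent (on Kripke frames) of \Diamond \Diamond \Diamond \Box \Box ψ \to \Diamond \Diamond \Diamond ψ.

This is a Sahlqvist (Geach-type) schema ◇^3□^2ψ → □^0◇^3ψ.
Minimal-valuation argument: fix x; take any y with xR^3y and any z with xR^0z. Set V(ψ) to the set of worlds R-reachable from y in exactly 2 steps. Then □^2ψ holds at y, so the antecedent holds at x; validity forces ◇^3ψ at z, giving a w with zR^3w and yR^2w.
First-order correspondent: \forall x \forall y (x R^3 y \to \exists w (y R^2 w \wedge x R^3 w)).

\forall x \forall y (x R^3 y \to \exists w (y R^2 w \wedge x R^3 w))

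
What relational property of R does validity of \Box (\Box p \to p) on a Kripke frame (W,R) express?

Shift-reflexivity

Suppose □(□p→p) is valid. Take Rxy and set V(p)={w : Ryw}. Then at y, □p holds; since □(□p→p) at x, □p→p at y, so p at y, i.e. Ryy.
Conversely, any frame satisfying \forall x \forall y (Rxy \to Ryy) validates the schema.
Frame condition: \forall x \forall y (Rxy \to Ryy).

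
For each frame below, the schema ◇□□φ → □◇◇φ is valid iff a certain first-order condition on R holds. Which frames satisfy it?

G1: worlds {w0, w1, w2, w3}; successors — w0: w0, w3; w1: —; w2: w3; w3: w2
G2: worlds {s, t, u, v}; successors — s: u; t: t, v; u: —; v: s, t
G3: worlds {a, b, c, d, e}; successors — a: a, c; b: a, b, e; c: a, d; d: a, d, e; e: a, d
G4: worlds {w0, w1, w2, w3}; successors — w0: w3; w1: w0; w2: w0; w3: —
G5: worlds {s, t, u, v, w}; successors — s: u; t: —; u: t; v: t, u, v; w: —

G1, G3

This is the axiom for a generalized confluence (Geach) condition; its first-order frame correspondent is ∀x ∀y ∀z ((xRy ∧ xRz) → ∃w (yR²w ∧ zR²w)).
G1: satisfies the condition.
G2: fails — sRu, sRu but no w with uR²w and uR²w.
G3: satisfies the condition.
G4: fails — w0Rw3, w0Rw3 but no w with w3R²w and w3R²w.
G5: fails — sRu, sRu but no w* with uR²w* and uR²w*.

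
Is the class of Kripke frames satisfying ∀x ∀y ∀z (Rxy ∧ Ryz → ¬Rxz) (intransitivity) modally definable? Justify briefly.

No

If a class were modally definable it would be closed under surjective bounded morphisms (Goldblatt–Thomason).
The 7-cycle (worlds 0,1,2,3,4,5,6 with 0→1→2→3→4→5→6→0) is intransitive. Mapping every world to a single reflexive point • is a surjective bounded morphism; the reflexive point is not intransitive (R••∧R•• but R••).
Hence intransitivity is not modally definable.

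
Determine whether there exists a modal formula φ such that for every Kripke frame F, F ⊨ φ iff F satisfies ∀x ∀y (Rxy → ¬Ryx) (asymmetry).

Not definable by any modal formula

Modal frame validity is preserved under surjective bounded morphisms.
The 4-cycle (worlds 0,1,2,3 with 0→1→2→3→0) is asymmetric. Mapping every world to a single reflexive point • is a surjective bounded morphism, and the reflexive point is not asymmetric (R•• but asymmetry requires ¬R••).
So no modal formula (or set of formulas) defines exactly the asymmetric frames.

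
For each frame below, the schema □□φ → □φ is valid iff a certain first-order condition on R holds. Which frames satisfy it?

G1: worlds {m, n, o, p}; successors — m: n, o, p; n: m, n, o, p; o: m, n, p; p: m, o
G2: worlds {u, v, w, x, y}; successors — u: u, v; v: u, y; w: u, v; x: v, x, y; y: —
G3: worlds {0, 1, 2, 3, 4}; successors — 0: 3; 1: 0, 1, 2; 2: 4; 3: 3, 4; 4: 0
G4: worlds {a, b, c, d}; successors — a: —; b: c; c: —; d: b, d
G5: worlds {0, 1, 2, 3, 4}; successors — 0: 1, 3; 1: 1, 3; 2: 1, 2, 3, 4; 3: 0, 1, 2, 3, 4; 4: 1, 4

The schema corresponds to density: ∀x ∀y (Rxy → ∃z (Rxz ∧ Rzy)).
G1: holds.
G2: fails — Rvy but no z with Rvz and Rzy.
G3: fails — R40 but no z with R4z and Rz0.
G4: fails — Rbc but no z with Rbz and Rzc.
G5: holds.

G1, G5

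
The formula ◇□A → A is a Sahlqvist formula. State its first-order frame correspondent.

symmetry

This is frame-equivalent to A → □◇A (substitute ¬A for A and contrapose).
Suppose A→□◇A is valid. Take Rxy and set V(A)={x}. Then A at x, so □◇A at x, so ◇A at y, so some z with Ryz has A; z=x, i.e. Ryx.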